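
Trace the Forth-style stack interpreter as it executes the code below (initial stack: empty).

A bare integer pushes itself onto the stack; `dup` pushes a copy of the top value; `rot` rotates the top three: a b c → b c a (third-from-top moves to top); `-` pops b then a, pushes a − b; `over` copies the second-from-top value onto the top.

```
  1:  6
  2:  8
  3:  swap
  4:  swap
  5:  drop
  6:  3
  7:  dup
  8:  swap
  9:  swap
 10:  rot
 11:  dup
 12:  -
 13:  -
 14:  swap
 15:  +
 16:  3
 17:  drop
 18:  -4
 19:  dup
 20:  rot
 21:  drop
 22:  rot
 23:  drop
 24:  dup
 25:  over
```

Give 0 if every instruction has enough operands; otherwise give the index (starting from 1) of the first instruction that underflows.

22

6     [6]
8     [6, 8]
swap  [8, 6]
swap  [6, 8]
drop  [6]
3     [6, 3]
dup   [6, 3, 3]
swap  [6, 3, 3]
swap  [6, 3, 3]
rot   [3, 3, 6]
dup   [3, 3, 6, 6]
-     [3, 3, 0]
-     [3, 3]
swap  [3, 3]
+     [6]
3     [6, 3]
drop  [6]
-4    [6, -4]
dup   [6, -4, -4]
rot   [-4, -4, 6]
drop  [-4, -4]
rot  — needs 3 operands, stack has 2 → underflow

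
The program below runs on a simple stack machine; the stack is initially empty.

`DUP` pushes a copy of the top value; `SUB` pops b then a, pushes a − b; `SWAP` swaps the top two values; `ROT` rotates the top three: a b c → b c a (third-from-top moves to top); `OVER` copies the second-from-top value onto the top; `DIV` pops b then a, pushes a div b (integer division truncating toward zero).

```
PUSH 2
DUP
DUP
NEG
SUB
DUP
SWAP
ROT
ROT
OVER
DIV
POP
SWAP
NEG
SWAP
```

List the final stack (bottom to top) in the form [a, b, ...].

PUSH 2 -> 2
DUP    -> 2 2
DUP    -> 2 2 2
NEG    -> 2 2 -2
SUB    -> 2 4
DUP    -> 2 4 4
SWAP   -> 2 4 4
ROT    -> 4 4 2
ROT    -> 4 2 4
OVER   -> 4 2 4 2
DIV    -> 4 2 2
POP    -> 4 2
SWAP   -> 2 4
NEG    -> 2 -4
SWAP   -> -4 2

[-4, 2]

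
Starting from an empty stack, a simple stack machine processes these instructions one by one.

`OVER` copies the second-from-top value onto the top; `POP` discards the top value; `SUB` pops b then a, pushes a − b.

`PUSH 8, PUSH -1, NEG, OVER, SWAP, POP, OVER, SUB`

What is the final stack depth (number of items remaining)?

2

PUSH 8  -> [8]
PUSH -1 -> [8, -1]
NEG     -> [8, 1]
OVER    -> [8, 1, 8]
SWAP    -> [8, 8, 1]
POP     -> [8, 8]
OVER    -> [8, 8, 8]
SUB     -> [8, 0]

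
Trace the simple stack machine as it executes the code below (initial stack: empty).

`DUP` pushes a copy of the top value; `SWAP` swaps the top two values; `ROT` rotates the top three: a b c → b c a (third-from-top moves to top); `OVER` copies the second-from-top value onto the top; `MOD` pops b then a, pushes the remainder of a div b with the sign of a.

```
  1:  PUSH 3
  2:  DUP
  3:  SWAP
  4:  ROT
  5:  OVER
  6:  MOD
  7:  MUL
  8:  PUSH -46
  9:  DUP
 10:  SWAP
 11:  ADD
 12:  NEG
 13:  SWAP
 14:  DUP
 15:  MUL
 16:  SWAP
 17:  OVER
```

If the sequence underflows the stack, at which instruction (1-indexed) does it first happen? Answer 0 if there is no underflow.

4

PUSH 3 → [3]
DUP    → [3, 3]
SWAP   → [3, 3]
ROT  — needs 3 operands, stack has 2 → underflow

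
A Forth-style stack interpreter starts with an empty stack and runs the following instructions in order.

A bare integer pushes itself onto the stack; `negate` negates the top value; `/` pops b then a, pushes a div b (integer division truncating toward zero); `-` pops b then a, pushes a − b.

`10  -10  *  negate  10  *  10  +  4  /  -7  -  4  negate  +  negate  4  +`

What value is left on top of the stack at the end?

10     : 10
-10    : 10 -10
*      : -100
negate : 100
10     : 100 10
*      : 1000
10     : 1000 10
+      : 1010
4      : 1010 4
/      : 252
-7     : 252 -7
-      : 259
4      : 259 4
negate : 259 -4
+      : 255
negate : -255
4      : -255 4
+      : -251

-251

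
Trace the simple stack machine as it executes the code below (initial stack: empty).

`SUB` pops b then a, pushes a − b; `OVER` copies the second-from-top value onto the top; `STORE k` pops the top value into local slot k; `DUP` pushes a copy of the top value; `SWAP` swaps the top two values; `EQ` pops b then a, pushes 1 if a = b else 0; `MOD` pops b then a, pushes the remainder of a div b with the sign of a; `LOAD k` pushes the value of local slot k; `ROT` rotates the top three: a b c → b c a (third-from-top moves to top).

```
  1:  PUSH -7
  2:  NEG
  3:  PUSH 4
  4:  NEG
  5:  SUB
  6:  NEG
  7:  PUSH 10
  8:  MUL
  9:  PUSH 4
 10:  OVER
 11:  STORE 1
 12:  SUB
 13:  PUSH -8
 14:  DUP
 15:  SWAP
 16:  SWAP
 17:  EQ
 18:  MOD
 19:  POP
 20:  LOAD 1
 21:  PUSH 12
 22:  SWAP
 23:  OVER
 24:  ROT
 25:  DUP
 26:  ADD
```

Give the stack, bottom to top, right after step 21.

PUSH -7 → -7
NEG     → 7
PUSH 4  → 7 4
NEG     → 7 -4
SUB     → 11
NEG     → -11
PUSH 10 → -11 10
MUL     → -110
PUSH 4  → -110 4
OVER    → -110 4 -110
STORE 1 → -110 4
SUB     → -114
PUSH -8 → -114 -8
DUP     → -114 -8 -8
SWAP    → -114 -8 -8
SWAP    → -114 -8 -8
EQ      → -114 1
MOD     → 0
POP     → (empty)
LOAD 1  → -110
PUSH 12 → -110 12

[-110, 12]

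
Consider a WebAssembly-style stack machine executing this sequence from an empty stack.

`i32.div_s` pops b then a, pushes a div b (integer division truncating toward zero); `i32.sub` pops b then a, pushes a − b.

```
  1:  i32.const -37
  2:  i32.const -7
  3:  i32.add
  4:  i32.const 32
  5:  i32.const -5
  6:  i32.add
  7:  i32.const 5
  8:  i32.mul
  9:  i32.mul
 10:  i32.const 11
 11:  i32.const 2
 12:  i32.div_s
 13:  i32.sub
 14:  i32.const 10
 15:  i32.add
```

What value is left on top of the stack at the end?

-5935

i32.const -37  -37
i32.const -7   -37 -7
i32.add        -44
i32.const 32   -44 32
i32.const -5   -44 32 -5
i32.add        -44 27
i32.const 5    -44 27 5
i32.mul        -44 135
i32.mul        -5940
i32.const 11   -5940 11
i32.const 2    -5940 11 2
i32.div_s      -5940 5
i32.sub        -5945
i32.const 10   -5945 10
i32.add        -5935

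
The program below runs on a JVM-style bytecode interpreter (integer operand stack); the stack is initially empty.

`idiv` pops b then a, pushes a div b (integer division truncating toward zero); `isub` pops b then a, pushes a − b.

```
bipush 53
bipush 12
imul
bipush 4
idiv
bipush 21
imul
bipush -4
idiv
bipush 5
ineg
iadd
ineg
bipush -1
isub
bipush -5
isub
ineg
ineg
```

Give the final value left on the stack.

bipush 53 -> 53
bipush 12 -> 53 12
imul      -> 636
bipush 4  -> 636 4
idiv      -> 159
bipush 21 -> 159 21
imul      -> 3339
bipush -4 -> 3339 -4
idiv      -> -834
bipush 5  -> -834 5
ineg      -> -834 -5
iadd      -> -839
ineg      -> 839
bipush -1 -> 839 -1
isub      -> 840
bipush -5 -> 840 -5
isub      -> 845
ineg      -> -845
ineg      -> 845

845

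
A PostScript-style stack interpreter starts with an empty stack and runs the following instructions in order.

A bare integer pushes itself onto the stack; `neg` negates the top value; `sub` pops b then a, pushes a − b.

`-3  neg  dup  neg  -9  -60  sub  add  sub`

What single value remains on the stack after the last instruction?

-45

-3   -3
neg  3
dup  3 3
neg  3 -3
-9   3 -3 -9
-60  3 -3 -9 -60
sub  3 -3 51
add  3 48
sub  -45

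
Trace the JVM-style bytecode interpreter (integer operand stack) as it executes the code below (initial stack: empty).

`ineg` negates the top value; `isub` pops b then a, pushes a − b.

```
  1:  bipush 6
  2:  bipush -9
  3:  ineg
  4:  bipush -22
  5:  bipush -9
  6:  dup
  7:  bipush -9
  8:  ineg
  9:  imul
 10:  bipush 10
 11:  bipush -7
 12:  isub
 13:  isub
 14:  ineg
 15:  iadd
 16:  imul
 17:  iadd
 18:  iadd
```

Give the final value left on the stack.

bipush 6   -> 6
bipush -9  -> 6 -9
ineg       -> 6 9
bipush -22 -> 6 9 -22
bipush -9  -> 6 9 -22 -9
dup        -> 6 9 -22 -9 -9
bipush -9  -> 6 9 -22 -9 -9 -9
ineg       -> 6 9 -22 -9 -9 9
imul       -> 6 9 -22 -9 -81
bipush 10  -> 6 9 -22 -9 -81 10
bipush -7  -> 6 9 -22 -9 -81 10 -7
isub       -> 6 9 -22 -9 -81 17
isub       -> 6 9 -22 -9 -98
ineg       -> 6 9 -22 -9 98
iadd       -> 6 9 -22 89
imul       -> 6 9 -1958
iadd       -> 6 -1949
iadd       -> -1943

-1943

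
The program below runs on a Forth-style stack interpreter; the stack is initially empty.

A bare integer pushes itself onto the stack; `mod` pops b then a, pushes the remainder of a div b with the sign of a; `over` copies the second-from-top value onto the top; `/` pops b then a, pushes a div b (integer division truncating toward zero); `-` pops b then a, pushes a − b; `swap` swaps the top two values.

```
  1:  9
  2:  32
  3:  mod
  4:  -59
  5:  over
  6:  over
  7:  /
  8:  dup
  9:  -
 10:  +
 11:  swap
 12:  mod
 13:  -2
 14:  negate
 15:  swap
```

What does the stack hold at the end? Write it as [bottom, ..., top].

9      → [9]
32     → [9, 32]
mod    → [9]
-59    → [9, -59]
over   → [9, -59, 9]
over   → [9, -59, 9, -59]
/      → [9, -59, 0]
dup    → [9, -59, 0, 0]
-      → [9, -59, 0]
+      → [9, -59]
swap   → [-59, 9]
mod    → [-5]
-2     → [-5, -2]
negate → [-5, 2]
swap   → [2, -5]

[2, -5]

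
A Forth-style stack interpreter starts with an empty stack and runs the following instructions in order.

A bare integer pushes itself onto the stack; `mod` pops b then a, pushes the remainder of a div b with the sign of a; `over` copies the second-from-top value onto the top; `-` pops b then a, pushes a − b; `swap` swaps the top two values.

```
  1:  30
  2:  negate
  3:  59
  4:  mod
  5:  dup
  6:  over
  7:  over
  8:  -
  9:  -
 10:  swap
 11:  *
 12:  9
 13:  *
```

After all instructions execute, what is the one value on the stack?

8100

30      [30]
negate  [-30]
59      [-30, 59]
mod     [-30]
dup     [-30, -30]
over    [-30, -30, -30]
over    [-30, -30, -30, -30]
-       [-30, -30, 0]
-       [-30, -30]
swap    [-30, -30]
*       [900]
9       [900, 9]
*       [8100]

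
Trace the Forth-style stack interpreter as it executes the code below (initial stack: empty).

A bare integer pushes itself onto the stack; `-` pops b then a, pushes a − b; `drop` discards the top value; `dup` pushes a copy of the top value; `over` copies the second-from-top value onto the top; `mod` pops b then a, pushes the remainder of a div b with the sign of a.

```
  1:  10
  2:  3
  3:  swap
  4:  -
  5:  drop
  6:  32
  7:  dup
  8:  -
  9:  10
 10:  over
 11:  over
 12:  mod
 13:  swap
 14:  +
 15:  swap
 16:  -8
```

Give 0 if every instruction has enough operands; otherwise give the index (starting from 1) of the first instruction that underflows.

0

10   : 10
3    : 10 3
swap : 3 10
-    : -7
drop : (empty)
32   : 32
dup  : 32 32
-    : 0
10   : 0 10
over : 0 10 0
over : 0 10 0 10
mod  : 0 10 0
swap : 0 0 10
+    : 0 10
swap : 10 0
-8   : 10 0 -8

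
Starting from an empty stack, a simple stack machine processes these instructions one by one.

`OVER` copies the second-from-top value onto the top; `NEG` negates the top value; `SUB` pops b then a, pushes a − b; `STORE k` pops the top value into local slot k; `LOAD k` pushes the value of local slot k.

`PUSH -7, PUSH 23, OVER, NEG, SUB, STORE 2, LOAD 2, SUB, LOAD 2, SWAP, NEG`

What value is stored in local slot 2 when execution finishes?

PUSH -7  [-7]
PUSH 23  [-7, 23]
OVER     [-7, 23, -7]
NEG      [-7, 23, 7]
SUB      [-7, 16]
STORE 2  [-7]
LOAD 2   [-7, 16]
SUB      [-23]
LOAD 2   [-23, 16]
SWAP     [16, -23]
NEG      [16, 23]

16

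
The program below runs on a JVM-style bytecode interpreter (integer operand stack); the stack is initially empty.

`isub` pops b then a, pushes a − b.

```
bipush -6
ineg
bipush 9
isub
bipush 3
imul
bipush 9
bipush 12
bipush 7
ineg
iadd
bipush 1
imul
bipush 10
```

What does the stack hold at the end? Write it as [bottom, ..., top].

bipush -6  -6
ineg       6
bipush 9   6 9
isub       -3
bipush 3   -3 3
imul       -9
bipush 9   -9 9
bipush 12  -9 9 12
bipush 7   -9 9 12 7
ineg       -9 9 12 -7
iadd       -9 9 5
bipush 1   -9 9 5 1
imul       -9 9 5
bipush 10  -9 9 5 10

[-9, 9, 5, 10]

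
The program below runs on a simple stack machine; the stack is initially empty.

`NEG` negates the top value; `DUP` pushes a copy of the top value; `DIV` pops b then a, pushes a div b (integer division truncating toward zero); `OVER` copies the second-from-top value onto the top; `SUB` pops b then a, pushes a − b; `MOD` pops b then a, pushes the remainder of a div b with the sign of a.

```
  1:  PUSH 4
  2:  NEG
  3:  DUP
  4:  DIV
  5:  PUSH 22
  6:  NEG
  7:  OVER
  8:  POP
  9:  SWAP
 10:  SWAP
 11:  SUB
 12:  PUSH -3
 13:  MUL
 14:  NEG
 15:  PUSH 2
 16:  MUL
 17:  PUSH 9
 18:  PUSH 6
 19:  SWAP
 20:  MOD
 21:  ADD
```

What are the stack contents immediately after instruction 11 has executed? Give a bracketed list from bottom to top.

[23]

PUSH 4   [4]
NEG      [-4]
DUP      [-4, -4]
DIV      [1]
PUSH 22  [1, 22]
NEG      [1, -22]
OVER     [1, -22, 1]
POP      [1, -22]
SWAP     [-22, 1]
SWAP     [1, -22]
SUB      [23]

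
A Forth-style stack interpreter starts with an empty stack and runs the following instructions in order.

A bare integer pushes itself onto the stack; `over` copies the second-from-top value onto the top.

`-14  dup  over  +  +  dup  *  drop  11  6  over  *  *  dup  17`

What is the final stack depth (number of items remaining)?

3

-14  → [-14]
dup  → [-14, -14]
over → [-14, -14, -14]
+    → [-14, -28]
+    → [-42]
dup  → [-42, -42]
*    → [1764]
drop → []
11   → [11]
6    → [11, 6]
over → [11, 6, 11]
*    → [11, 66]
*    → [726]
dup  → [726, 726]
17   → [726, 726, 17]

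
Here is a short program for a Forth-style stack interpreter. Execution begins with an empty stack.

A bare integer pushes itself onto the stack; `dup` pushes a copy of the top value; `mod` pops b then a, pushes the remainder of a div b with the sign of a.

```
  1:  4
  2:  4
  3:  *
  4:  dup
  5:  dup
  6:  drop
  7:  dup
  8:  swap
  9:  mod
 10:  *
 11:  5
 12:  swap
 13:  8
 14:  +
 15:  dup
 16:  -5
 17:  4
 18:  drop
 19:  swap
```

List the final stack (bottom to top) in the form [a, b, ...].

[5, 8, -5, 8]

4    → [4]
4    → [4, 4]
*    → [16]
dup  → [16, 16]
dup  → [16, 16, 16]
drop → [16, 16]
dup  → [16, 16, 16]
swap → [16, 16, 16]
mod  → [16, 0]
*    → [0]
5    → [0, 5]
swap → [5, 0]
8    → [5, 0, 8]
+    → [5, 8]
dup  → [5, 8, 8]
-5   → [5, 8, 8, -5]
4    → [5, 8, 8, -5, 4]
drop → [5, 8, 8, -5]
swap → [5, 8, -5, 8]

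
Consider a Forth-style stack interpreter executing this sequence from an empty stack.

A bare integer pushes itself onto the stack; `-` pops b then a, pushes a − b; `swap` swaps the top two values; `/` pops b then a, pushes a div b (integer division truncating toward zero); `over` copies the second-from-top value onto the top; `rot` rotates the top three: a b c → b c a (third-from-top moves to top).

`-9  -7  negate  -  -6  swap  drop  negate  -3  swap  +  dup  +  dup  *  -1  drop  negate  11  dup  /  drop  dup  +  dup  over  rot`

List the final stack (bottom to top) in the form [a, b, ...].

-9     : -9
-7     : -9 -7
negate : -9 7
-      : -16
-6     : -16 -6
swap   : -6 -16
drop   : -6
negate : 6
-3     : 6 -3
swap   : -3 6
+      : 3
dup    : 3 3
+      : 6
dup    : 6 6
*      : 36
-1     : 36 -1
drop   : 36
negate : -36
11     : -36 11
dup    : -36 11 11
/      : -36 1
drop   : -36
dup    : -36 -36
+      : -72
dup    : -72 -72
over   : -72 -72 -72
rot    : -72 -72 -72

[-72, -72, -72]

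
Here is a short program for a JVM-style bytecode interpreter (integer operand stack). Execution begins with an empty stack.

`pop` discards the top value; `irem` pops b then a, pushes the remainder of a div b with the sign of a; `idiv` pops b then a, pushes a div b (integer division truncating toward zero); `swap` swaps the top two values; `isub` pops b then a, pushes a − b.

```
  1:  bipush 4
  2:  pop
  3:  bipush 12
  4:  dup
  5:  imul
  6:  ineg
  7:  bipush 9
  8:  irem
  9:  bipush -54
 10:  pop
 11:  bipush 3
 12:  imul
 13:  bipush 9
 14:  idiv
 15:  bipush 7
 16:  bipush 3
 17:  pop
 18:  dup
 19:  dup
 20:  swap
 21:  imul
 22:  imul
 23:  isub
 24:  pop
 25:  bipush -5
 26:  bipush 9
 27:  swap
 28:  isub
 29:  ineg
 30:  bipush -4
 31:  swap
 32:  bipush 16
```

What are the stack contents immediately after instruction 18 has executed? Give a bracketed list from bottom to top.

[0, 7, 7]

bipush 4   : 4
pop        : (empty)
bipush 12  : 12
dup        : 12 12
imul       : 144
ineg       : -144
bipush 9   : -144 9
irem       : 0
bipush -54 : 0 -54
pop        : 0
bipush 3   : 0 3
imul       : 0
bipush 9   : 0 9
idiv       : 0
bipush 7   : 0 7
bipush 3   : 0 7 3
pop        : 0 7
dup        : 0 7 7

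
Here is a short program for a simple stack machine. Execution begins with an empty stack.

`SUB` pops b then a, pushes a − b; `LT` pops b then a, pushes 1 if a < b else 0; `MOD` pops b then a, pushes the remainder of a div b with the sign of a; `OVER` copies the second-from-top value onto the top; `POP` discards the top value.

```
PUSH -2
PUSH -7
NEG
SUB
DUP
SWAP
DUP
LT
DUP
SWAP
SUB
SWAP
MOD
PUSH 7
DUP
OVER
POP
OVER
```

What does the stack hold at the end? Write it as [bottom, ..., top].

[0, 7, 7, 7]

PUSH -2 -> [-2]
PUSH -7 -> [-2, -7]
NEG     -> [-2, 7]
SUB     -> [-9]
DUP     -> [-9, -9]
SWAP    -> [-9, -9]
DUP     -> [-9, -9, -9]
LT      -> [-9, 0]
DUP     -> [-9, 0, 0]
SWAP    -> [-9, 0, 0]
SUB     -> [-9, 0]
SWAP    -> [0, -9]
MOD     -> [0]
PUSH 7  -> [0, 7]
DUP     -> [0, 7, 7]
OVER    -> [0, 7, 7, 7]
POP     -> [0, 7, 7]
OVER    -> [0, 7, 7, 7]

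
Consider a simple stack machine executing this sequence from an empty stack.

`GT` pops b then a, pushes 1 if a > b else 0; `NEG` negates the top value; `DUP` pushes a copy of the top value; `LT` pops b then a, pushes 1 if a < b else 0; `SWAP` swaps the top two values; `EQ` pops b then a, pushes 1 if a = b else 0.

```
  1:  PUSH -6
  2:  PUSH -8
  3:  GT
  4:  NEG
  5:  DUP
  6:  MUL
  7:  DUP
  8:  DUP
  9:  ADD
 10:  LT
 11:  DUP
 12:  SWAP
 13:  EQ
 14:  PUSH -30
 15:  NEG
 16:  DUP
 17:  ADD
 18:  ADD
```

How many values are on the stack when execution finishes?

PUSH -6   -6
PUSH -8   -6 -8
GT        1
NEG       -1
DUP       -1 -1
MUL       1
DUP       1 1
DUP       1 1 1
ADD       1 2
LT        1
DUP       1 1
SWAP      1 1
EQ        1
PUSH -30  1 -30
NEG       1 30
DUP       1 30 30
ADD       1 60
ADD       61

1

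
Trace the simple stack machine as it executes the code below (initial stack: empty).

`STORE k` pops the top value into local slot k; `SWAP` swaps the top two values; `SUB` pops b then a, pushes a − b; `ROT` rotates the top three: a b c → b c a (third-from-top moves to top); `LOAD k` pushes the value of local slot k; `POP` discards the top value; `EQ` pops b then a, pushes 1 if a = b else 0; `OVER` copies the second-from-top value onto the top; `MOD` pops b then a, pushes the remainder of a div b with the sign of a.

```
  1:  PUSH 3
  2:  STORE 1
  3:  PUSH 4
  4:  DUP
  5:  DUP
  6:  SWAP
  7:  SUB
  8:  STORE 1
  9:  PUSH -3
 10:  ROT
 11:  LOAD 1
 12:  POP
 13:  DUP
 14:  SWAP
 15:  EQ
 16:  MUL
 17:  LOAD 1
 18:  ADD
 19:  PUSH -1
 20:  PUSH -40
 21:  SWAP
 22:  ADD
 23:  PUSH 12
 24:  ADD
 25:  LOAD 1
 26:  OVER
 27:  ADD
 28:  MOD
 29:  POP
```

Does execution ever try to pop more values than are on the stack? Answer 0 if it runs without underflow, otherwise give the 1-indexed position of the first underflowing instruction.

PUSH 3  → 3
STORE 1 → (empty)
PUSH 4  → 4
DUP     → 4 4
DUP     → 4 4 4
SWAP    → 4 4 4
SUB     → 4 0
STORE 1 → 4
PUSH -3 → 4 -3
ROT  — needs 3 operands, stack has 2 → underflow

10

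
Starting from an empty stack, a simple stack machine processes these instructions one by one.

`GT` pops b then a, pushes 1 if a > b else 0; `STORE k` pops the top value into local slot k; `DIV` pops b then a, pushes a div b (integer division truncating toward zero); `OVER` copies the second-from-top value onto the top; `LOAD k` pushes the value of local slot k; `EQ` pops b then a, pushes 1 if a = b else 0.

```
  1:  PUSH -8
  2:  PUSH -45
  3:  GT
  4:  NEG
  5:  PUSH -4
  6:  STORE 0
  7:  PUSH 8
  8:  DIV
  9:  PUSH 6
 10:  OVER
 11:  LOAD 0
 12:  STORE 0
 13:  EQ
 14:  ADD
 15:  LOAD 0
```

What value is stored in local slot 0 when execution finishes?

-4

PUSH -8   [-8]
PUSH -45  [-8, -45]
GT        [1]
NEG       [-1]
PUSH -4   [-1, -4]
STORE 0   [-1]
PUSH 8    [-1, 8]
DIV       [0]
PUSH 6    [0, 6]
OVER      [0, 6, 0]
LOAD 0    [0, 6, 0, -4]
STORE 0   [0, 6, 0]
EQ        [0, 0]
ADD       [0]
LOAD 0    [0, -4]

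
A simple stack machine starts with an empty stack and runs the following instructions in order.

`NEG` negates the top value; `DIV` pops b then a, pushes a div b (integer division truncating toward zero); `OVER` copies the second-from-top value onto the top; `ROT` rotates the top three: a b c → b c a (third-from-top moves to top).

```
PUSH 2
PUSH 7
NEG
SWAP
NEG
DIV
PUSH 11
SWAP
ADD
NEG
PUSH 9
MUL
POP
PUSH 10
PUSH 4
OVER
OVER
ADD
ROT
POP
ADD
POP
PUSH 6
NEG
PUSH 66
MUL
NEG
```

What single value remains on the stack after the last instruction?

PUSH 2  : 2
PUSH 7  : 2 7
NEG     : 2 -7
SWAP    : -7 2
NEG     : -7 -2
DIV     : 3
PUSH 11 : 3 11
SWAP    : 11 3
ADD     : 14
NEG     : -14
PUSH 9  : -14 9
MUL     : -126
POP     : (empty)
PUSH 10 : 10
PUSH 4  : 10 4
OVER    : 10 4 10
OVER    : 10 4 10 4
ADD     : 10 4 14
ROT     : 4 14 10
POP     : 4 14
ADD     : 18
POP     : (empty)
PUSH 6  : 6
NEG     : -6
PUSH 66 : -6 66
MUL     : -396
NEG     : 396

396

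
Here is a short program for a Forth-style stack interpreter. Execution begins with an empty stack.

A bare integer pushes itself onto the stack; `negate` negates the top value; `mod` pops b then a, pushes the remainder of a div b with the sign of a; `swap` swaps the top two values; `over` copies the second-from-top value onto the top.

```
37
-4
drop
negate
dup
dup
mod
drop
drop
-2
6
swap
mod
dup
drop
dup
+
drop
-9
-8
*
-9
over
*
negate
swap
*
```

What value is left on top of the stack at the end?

46656

37     → [37]
-4     → [37, -4]
drop   → [37]
negate → [-37]
dup    → [-37, -37]
dup    → [-37, -37, -37]
mod    → [-37, 0]
drop   → [-37]
drop   → []
-2     → [-2]
6      → [-2, 6]
swap   → [6, -2]
mod    → [0]
dup    → [0, 0]
drop   → [0]
dup    → [0, 0]
+      → [0]
drop   → []
-9     → [-9]
-8     → [-9, -8]
*      → [72]
-9     → [72, -9]
over   → [72, -9, 72]
*      → [72, -648]
negate → [72, 648]
swap   → [648, 72]
*      → [46656]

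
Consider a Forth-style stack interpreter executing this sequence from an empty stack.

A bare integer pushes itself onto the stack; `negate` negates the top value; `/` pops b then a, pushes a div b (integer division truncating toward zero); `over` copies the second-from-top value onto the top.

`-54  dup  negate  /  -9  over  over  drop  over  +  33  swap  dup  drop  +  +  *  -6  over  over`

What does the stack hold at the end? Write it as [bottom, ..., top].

-54    -> -54
dup    -> -54 -54
negate -> -54 54
/      -> -1
-9     -> -1 -9
over   -> -1 -9 -1
over   -> -1 -9 -1 -9
drop   -> -1 -9 -1
over   -> -1 -9 -1 -9
+      -> -1 -9 -10
33     -> -1 -9 -10 33
swap   -> -1 -9 33 -10
dup    -> -1 -9 33 -10 -10
drop   -> -1 -9 33 -10
+      -> -1 -9 23
+      -> -1 14
*      -> -14
-6     -> -14 -6
over   -> -14 -6 -14
over   -> -14 -6 -14 -6

[-14, -6, -14, -6]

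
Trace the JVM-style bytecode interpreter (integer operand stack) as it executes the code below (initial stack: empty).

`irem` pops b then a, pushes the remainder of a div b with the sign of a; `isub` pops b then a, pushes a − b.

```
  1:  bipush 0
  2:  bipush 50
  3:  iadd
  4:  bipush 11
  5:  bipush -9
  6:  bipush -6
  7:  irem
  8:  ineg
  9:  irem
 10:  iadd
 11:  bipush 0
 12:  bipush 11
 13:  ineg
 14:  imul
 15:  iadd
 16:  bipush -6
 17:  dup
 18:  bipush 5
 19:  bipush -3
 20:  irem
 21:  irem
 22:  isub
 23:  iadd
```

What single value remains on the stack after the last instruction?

46

bipush 0   [0]
bipush 50  [0, 50]
iadd       [50]
bipush 11  [50, 11]
bipush -9  [50, 11, -9]
bipush -6  [50, 11, -9, -6]
irem       [50, 11, -3]
ineg       [50, 11, 3]
irem       [50, 2]
iadd       [52]
bipush 0   [52, 0]
bipush 11  [52, 0, 11]
ineg       [52, 0, -11]
imul       [52, 0]
iadd       [52]
bipush -6  [52, -6]
dup        [52, -6, -6]
bipush 5   [52, -6, -6, 5]
bipush -3  [52, -6, -6, 5, -3]
irem       [52, -6, -6, 2]
irem       [52, -6, 0]
isub       [52, -6]
iadd       [46]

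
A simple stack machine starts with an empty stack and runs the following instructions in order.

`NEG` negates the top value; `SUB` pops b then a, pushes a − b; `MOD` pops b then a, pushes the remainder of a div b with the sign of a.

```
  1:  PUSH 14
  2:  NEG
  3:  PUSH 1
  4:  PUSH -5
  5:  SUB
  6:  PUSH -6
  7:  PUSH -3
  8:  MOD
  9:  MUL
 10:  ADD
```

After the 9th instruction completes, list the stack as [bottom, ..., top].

[-14, 0]

PUSH 14 -> [14]
NEG     -> [-14]
PUSH 1  -> [-14, 1]
PUSH -5 -> [-14, 1, -5]
SUB     -> [-14, 6]
PUSH -6 -> [-14, 6, -6]
PUSH -3 -> [-14, 6, -6, -3]
MOD     -> [-14, 6, 0]
MUL     -> [-14, 0]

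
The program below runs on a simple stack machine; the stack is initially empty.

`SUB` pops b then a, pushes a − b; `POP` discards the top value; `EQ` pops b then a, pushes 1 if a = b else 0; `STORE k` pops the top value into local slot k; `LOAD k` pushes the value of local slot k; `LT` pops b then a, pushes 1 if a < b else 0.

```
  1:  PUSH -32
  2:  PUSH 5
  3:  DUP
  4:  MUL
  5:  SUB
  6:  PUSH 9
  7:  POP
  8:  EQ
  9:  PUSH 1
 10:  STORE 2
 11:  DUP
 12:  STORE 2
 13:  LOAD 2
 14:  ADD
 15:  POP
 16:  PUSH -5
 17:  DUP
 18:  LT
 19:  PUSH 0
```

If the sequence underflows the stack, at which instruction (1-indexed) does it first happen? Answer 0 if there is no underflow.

8

PUSH -32 → -32
PUSH 5   → -32 5
DUP      → -32 5 5
MUL      → -32 25
SUB      → -57
PUSH 9   → -57 9
POP      → -57
EQ  — needs 2 operands, stack has 1 → underflow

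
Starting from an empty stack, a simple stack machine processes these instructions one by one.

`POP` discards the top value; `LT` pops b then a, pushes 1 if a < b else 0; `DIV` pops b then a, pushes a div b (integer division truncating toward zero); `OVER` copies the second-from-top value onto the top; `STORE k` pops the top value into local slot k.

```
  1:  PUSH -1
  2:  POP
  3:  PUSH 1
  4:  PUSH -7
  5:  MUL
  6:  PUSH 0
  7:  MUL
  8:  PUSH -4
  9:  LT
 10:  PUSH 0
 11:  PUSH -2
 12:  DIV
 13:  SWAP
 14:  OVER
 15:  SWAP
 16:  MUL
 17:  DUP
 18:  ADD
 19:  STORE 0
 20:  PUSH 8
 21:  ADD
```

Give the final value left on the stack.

PUSH -1  [-1]
POP      []
PUSH 1   [1]
PUSH -7  [1, -7]
MUL      [-7]
PUSH 0   [-7, 0]
MUL      [0]
PUSH -4  [0, -4]
LT       [0]
PUSH 0   [0, 0]
PUSH -2  [0, 0, -2]
DIV      [0, 0]
SWAP     [0, 0]
OVER     [0, 0, 0]
SWAP     [0, 0, 0]
MUL      [0, 0]
DUP      [0, 0, 0]
ADD      [0, 0]
STORE 0  [0]
PUSH 8   [0, 8]
ADD      [8]

8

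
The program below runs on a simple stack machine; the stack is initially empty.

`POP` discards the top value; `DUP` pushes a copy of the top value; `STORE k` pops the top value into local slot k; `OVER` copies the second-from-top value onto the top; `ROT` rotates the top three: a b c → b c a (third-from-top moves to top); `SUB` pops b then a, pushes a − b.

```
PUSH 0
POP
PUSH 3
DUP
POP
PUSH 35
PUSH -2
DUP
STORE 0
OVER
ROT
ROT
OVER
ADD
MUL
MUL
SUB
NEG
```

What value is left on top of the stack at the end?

40422

PUSH 0  : 0
POP     : (empty)
PUSH 3  : 3
DUP     : 3 3
POP     : 3
PUSH 35 : 3 35
PUSH -2 : 3 35 -2
DUP     : 3 35 -2 -2
STORE 0 : 3 35 -2
OVER    : 3 35 -2 35
ROT     : 3 -2 35 35
ROT     : 3 35 35 -2
OVER    : 3 35 35 -2 35
ADD     : 3 35 35 33
MUL     : 3 35 1155
MUL     : 3 40425
SUB     : -40422
NEG     : 40422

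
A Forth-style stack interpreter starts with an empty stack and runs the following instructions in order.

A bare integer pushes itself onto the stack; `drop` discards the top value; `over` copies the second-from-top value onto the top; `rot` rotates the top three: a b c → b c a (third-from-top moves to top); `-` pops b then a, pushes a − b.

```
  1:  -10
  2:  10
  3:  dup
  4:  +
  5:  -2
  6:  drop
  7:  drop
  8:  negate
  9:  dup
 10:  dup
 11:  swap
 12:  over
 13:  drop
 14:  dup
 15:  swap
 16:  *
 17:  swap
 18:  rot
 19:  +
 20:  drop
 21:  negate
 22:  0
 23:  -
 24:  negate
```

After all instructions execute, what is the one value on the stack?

100

-10     [-10]
10      [-10, 10]
dup     [-10, 10, 10]
+       [-10, 20]
-2      [-10, 20, -2]
drop    [-10, 20]
drop    [-10]
negate  [10]
dup     [10, 10]
dup     [10, 10, 10]
swap    [10, 10, 10]
over    [10, 10, 10, 10]
drop    [10, 10, 10]
dup     [10, 10, 10, 10]
swap    [10, 10, 10, 10]
*       [10, 10, 100]
swap    [10, 100, 10]
rot     [100, 10, 10]
+       [100, 20]
drop    [100]
negate  [-100]
0       [-100, 0]
-       [-100]
negate  [100]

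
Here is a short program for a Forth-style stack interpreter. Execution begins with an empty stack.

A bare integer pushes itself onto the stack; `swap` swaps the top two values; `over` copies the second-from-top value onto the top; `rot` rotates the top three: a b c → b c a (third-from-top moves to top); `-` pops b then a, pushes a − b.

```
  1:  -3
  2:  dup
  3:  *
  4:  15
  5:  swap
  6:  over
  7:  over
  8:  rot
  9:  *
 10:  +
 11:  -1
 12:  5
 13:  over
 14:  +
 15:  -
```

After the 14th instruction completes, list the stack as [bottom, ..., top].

[15, 96, -1, 4]

-3   → [-3]
dup  → [-3, -3]
*    → [9]
15   → [9, 15]
swap → [15, 9]
over → [15, 9, 15]
over → [15, 9, 15, 9]
rot  → [15, 15, 9, 9]
*    → [15, 15, 81]
+    → [15, 96]
-1   → [15, 96, -1]
5    → [15, 96, -1, 5]
over → [15, 96, -1, 5, -1]
+    → [15, 96, -1, 4]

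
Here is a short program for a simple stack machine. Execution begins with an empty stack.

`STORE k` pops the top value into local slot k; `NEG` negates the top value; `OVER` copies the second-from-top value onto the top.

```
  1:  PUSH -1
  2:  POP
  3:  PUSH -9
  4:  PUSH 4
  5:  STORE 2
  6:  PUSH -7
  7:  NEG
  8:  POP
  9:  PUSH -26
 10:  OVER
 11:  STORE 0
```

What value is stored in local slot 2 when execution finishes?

4

PUSH -1   -1
POP       (empty)
PUSH -9   -9
PUSH 4    -9 4
STORE 2   -9
PUSH -7   -9 -7
NEG       -9 7
POP       -9
PUSH -26  -9 -26
OVER      -9 -26 -9
STORE 0   -9 -26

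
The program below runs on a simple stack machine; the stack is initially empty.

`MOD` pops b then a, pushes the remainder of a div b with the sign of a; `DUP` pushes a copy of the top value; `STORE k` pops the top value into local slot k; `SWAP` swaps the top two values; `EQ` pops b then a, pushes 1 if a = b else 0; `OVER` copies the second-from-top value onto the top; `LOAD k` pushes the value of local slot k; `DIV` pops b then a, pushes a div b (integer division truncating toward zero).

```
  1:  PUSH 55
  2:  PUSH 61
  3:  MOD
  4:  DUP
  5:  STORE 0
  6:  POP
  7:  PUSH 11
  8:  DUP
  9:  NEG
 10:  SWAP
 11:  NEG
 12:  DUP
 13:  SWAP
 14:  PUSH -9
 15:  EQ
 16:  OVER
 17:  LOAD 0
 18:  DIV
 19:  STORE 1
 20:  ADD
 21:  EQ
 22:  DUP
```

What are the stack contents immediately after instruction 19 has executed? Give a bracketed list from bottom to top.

[-11, -11, 0]

PUSH 55 : [55]
PUSH 61 : [55, 61]
MOD     : [55]
DUP     : [55, 55]
STORE 0 : [55]
POP     : []
PUSH 11 : [11]
DUP     : [11, 11]
NEG     : [11, -11]
SWAP    : [-11, 11]
NEG     : [-11, -11]
DUP     : [-11, -11, -11]
SWAP    : [-11, -11, -11]
PUSH -9 : [-11, -11, -11, -9]
EQ      : [-11, -11, 0]
OVER    : [-11, -11, 0, -11]
LOAD 0  : [-11, -11, 0, -11, 55]
DIV     : [-11, -11, 0, 0]
STORE 1 : [-11, -11, 0]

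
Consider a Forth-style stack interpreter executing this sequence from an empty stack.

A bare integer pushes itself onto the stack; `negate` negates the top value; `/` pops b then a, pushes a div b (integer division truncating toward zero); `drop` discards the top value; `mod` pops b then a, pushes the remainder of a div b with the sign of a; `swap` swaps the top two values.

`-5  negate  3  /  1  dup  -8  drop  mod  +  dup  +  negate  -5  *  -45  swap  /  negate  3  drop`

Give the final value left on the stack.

-5      [-5]
negate  [5]
3       [5, 3]
/       [1]
1       [1, 1]
dup     [1, 1, 1]
-8      [1, 1, 1, -8]
drop    [1, 1, 1]
mod     [1, 0]
+       [1]
dup     [1, 1]
+       [2]
negate  [-2]
-5      [-2, -5]
*       [10]
-45     [10, -45]
swap    [-45, 10]
/       [-4]
negate  [4]
3       [4, 3]
drop    [4]

4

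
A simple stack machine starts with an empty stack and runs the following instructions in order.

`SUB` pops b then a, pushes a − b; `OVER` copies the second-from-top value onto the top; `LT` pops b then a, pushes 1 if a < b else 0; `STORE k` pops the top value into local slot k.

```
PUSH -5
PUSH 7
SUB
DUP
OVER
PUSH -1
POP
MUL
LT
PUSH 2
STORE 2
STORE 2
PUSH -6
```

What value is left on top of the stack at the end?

-6

PUSH -5 : [-5]
PUSH 7  : [-5, 7]
SUB     : [-12]
DUP     : [-12, -12]
OVER    : [-12, -12, -12]
PUSH -1 : [-12, -12, -12, -1]
POP     : [-12, -12, -12]
MUL     : [-12, 144]
LT      : [1]
PUSH 2  : [1, 2]
STORE 2 : [1]
STORE 2 : []
PUSH -6 : [-6]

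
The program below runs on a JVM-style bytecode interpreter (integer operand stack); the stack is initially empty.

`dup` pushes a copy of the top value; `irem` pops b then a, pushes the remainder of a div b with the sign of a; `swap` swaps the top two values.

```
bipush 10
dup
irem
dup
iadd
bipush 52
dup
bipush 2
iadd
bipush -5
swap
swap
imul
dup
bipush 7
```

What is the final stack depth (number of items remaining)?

bipush 10 → 10
dup       → 10 10
irem      → 0
dup       → 0 0
iadd      → 0
bipush 52 → 0 52
dup       → 0 52 52
bipush 2  → 0 52 52 2
iadd      → 0 52 54
bipush -5 → 0 52 54 -5
swap      → 0 52 -5 54
swap      → 0 52 54 -5
imul      → 0 52 -270
dup       → 0 52 -270 -270
bipush 7  → 0 52 -270 -270 7

5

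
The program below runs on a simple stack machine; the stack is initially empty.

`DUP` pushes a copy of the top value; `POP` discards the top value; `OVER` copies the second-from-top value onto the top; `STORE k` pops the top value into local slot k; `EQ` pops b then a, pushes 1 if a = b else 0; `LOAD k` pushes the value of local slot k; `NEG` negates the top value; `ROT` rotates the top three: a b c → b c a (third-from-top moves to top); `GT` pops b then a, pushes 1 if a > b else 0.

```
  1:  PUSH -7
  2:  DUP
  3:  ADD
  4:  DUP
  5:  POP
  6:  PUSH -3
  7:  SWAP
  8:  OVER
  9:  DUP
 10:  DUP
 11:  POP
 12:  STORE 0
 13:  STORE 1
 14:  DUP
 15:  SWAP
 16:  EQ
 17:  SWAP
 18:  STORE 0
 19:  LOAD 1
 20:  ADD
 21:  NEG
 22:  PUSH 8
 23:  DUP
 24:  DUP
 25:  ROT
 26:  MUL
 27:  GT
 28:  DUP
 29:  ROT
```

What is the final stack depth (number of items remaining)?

3

PUSH -7 : -7
DUP     : -7 -7
ADD     : -14
DUP     : -14 -14
POP     : -14
PUSH -3 : -14 -3
SWAP    : -3 -14
OVER    : -3 -14 -3
DUP     : -3 -14 -3 -3
DUP     : -3 -14 -3 -3 -3
POP     : -3 -14 -3 -3
STORE 0 : -3 -14 -3
STORE 1 : -3 -14
DUP     : -3 -14 -14
SWAP    : -3 -14 -14
EQ      : -3 1
SWAP    : 1 -3
STORE 0 : 1
LOAD 1  : 1 -3
ADD     : -2
NEG     : 2
PUSH 8  : 2 8
DUP     : 2 8 8
DUP     : 2 8 8 8
ROT     : 2 8 8 8
MUL     : 2 8 64
GT      : 2 0
DUP     : 2 0 0
ROT     : 0 0 2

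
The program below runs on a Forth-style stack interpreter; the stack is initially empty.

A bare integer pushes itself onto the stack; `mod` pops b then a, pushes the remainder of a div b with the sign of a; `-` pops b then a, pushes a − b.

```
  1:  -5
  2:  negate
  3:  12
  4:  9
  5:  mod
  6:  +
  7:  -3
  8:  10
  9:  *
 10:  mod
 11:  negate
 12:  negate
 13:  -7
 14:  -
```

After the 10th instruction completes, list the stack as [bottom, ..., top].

[8]

-5     -> [-5]
negate -> [5]
12     -> [5, 12]
9      -> [5, 12, 9]
mod    -> [5, 3]
+      -> [8]
-3     -> [8, -3]
10     -> [8, -3, 10]
*      -> [8, -30]
mod    -> [8]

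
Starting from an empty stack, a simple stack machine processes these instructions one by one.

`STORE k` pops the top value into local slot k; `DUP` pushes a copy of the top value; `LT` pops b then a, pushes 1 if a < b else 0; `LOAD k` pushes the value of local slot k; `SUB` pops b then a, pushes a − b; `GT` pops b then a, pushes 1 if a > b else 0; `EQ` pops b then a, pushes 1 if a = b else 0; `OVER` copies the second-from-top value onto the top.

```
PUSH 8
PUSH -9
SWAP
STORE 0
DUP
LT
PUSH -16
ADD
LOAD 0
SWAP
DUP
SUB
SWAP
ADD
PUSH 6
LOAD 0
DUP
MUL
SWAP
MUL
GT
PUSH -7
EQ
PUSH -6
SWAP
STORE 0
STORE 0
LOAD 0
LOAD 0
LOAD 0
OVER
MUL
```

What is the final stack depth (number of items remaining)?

3

PUSH 8   -> [8]
PUSH -9  -> [8, -9]
SWAP     -> [-9, 8]
STORE 0  -> [-9]
DUP      -> [-9, -9]
LT       -> [0]
PUSH -16 -> [0, -16]
ADD      -> [-16]
LOAD 0   -> [-16, 8]
SWAP     -> [8, -16]
DUP      -> [8, -16, -16]
SUB      -> [8, 0]
SWAP     -> [0, 8]
ADD      -> [8]
PUSH 6   -> [8, 6]
LOAD 0   -> [8, 6, 8]
DUP      -> [8, 6, 8, 8]
MUL      -> [8, 6, 64]
SWAP     -> [8, 64, 6]
MUL      -> [8, 384]
GT       -> [0]
PUSH -7  -> [0, -7]
EQ       -> [0]
PUSH -6  -> [0, -6]
SWAP     -> [-6, 0]
STORE 0  -> [-6]
STORE 0  -> []
LOAD 0   -> [-6]
LOAD 0   -> [-6, -6]
LOAD 0   -> [-6, -6, -6]
OVER     -> [-6, -6, -6, -6]
MUL      -> [-6, -6, 36]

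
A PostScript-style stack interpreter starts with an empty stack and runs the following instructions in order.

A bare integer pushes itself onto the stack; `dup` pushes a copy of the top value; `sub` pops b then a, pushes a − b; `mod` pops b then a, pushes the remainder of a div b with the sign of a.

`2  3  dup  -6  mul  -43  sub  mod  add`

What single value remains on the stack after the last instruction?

2    [2]
3    [2, 3]
dup  [2, 3, 3]
-6   [2, 3, 3, -6]
mul  [2, 3, -18]
-43  [2, 3, -18, -43]
sub  [2, 3, 25]
mod  [2, 3]
add  [5]

5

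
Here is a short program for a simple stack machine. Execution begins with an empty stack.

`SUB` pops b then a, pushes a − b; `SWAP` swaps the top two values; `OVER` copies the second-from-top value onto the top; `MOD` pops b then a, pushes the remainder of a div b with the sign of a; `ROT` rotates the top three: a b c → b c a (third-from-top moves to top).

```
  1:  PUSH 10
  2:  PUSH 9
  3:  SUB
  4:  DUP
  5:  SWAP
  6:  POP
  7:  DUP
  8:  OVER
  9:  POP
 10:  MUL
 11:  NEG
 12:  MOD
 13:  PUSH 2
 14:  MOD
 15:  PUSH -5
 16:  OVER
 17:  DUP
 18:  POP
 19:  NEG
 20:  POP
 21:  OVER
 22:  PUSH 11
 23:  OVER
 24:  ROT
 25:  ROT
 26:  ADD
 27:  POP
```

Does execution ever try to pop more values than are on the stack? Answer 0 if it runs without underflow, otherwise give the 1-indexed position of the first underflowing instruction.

PUSH 10  [10]
PUSH 9   [10, 9]
SUB      [1]
DUP      [1, 1]
SWAP     [1, 1]
POP      [1]
DUP      [1, 1]
OVER     [1, 1, 1]
POP      [1, 1]
MUL      [1]
NEG      [-1]
MOD  — needs 2 operands, stack has 1 → underflow

12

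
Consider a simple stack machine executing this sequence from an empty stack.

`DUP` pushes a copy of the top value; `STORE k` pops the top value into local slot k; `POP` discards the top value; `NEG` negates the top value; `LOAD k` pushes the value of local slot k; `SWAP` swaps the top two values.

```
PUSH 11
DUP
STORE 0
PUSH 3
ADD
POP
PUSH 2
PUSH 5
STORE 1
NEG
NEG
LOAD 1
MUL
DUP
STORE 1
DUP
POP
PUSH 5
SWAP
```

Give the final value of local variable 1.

10

PUSH 11 : [11]
DUP     : [11, 11]
STORE 0 : [11]
PUSH 3  : [11, 3]
ADD     : [14]
POP     : []
PUSH 2  : [2]
PUSH 5  : [2, 5]
STORE 1 : [2]
NEG     : [-2]
NEG     : [2]
LOAD 1  : [2, 5]
MUL     : [10]
DUP     : [10, 10]
STORE 1 : [10]
DUP     : [10, 10]
POP     : [10]
PUSH 5  : [10, 5]
SWAP    : [5, 10]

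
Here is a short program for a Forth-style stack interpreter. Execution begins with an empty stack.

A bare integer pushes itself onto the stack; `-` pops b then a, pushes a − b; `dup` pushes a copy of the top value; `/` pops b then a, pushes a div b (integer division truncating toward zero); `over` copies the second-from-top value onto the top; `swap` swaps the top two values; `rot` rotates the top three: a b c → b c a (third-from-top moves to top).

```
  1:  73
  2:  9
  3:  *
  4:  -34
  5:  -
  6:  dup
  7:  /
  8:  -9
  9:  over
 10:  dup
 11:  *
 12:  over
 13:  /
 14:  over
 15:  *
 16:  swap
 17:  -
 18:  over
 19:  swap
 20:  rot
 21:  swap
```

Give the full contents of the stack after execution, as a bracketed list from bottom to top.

73   → [73]
9    → [73, 9]
*    → [657]
-34  → [657, -34]
-    → [691]
dup  → [691, 691]
/    → [1]
-9   → [1, -9]
over → [1, -9, 1]
dup  → [1, -9, 1, 1]
*    → [1, -9, 1]
over → [1, -9, 1, -9]
/    → [1, -9, 0]
over → [1, -9, 0, -9]
*    → [1, -9, 0]
swap → [1, 0, -9]
-    → [1, 9]
over → [1, 9, 1]
swap → [1, 1, 9]
rot  → [1, 9, 1]
swap → [1, 1, 9]

[1, 1, 9]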